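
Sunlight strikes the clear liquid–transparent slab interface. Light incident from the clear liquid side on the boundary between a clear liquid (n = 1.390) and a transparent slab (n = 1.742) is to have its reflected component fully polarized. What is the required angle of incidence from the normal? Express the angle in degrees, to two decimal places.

θ_B ≈ 51.41°

Here n₂/n₁ = 1.742/1.390 = 1.2532, and Brewster's law gives tan θ_B = n₂/n₁. Taking the arctangent, θ_B = 51.41°.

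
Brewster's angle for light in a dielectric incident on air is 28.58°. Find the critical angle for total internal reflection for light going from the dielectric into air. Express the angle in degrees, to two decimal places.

From Brewster, n₂/n₁ = tan θ_B = tan 28.58° = 0.5448.
Then sin θ_c = n₂/n₁ = 0.5448, so θ_c = arcsin 0.5448 = 33.01°.

θ_c ≈ 33.01°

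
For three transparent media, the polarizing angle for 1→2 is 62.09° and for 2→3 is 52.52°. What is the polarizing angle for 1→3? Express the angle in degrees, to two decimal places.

n₂/n₁ = tan 62.09° = 1.8879 and n₃/n₂ = tan 52.52° = 1.3042.
Multiplying, n₃/n₁ = 1.8879 × 1.3042 = 2.4621, and θ_B(1→3) = arctan 2.4621 = 67.90°.

θ_B ≈ 67.90°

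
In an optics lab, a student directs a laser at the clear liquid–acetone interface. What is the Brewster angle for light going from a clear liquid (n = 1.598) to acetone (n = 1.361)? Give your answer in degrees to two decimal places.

θ_B ≈ 40.42°

tan θ_B = n₂/n₁ = 1.361/1.598 = 0.8517. Taking the arctangent, θ_B = 40.42°.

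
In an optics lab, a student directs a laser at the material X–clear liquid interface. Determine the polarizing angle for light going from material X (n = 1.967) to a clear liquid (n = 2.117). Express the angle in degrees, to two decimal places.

tan θ_B = n₂/n₁ = 2.117/1.967 = 1.0763.
θ_B = arctan(1.0763) = 47.10°.

θ_B ≈ 47.10°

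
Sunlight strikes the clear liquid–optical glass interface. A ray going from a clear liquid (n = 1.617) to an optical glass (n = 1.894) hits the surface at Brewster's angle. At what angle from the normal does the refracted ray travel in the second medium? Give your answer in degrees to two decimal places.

θ_t ≈ 40.49°

tan θ_B = n₂/n₁ = 1.894/1.617 = 1.1713, so θ_B = 49.51°.
The refracted ray is perpendicular to the reflected ray, so θ_t = 90° − θ_B = 40.49°.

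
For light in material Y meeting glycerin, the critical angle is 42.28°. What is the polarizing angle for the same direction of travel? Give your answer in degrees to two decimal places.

n₂/n₁ = sin θ_c = sin 42.28° = 0.6728.
tan θ_B equals the same ratio, so θ_B = arctan(0.6728) = 33.93°.

θ_B ≈ 33.93°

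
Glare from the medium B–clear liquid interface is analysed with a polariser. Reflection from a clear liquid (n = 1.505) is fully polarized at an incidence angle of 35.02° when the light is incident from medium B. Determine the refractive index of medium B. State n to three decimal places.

Full polarization of the reflected beam means tan θ_B = n₂/n₁, where n₁ is the incident medium (medium B).
n₁ = n₂ / tan θ_B = 1.505 / tan 35.02° = 2.148.

n ≈ 2.148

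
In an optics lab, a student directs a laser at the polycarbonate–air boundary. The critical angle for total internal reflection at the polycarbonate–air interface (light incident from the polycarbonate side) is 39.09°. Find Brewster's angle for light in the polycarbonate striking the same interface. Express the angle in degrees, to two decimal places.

sin θ_c = n₂/n₁, so n₂/n₁ = sin 39.09° = 0.6305.
Brewster: tan θ_B = n₂/n₁ = 0.6305.
θ_B = arctan(0.6305) = 32.23°.

θ_B ≈ 32.23°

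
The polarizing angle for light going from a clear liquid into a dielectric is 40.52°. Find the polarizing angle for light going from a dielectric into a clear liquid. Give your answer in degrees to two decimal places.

Reversing the direction swaps n₁ and n₂, so tan θ_B' = 1/tan θ_B and θ_B' = 90° − θ_B.
Hence θ_B' = 90° − 40.52° = 49.48°.

θ_B' ≈ 49.48°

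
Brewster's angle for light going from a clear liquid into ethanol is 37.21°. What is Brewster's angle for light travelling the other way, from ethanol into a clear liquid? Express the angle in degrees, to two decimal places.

θ_B' ≈ 52.79°

Reversing the direction swaps n₁ and n₂, so tan θ_B' = 1/tan θ_B and θ_B' = 90° − θ_B.
Hence θ_B' = 90° − 37.21° = 52.79°.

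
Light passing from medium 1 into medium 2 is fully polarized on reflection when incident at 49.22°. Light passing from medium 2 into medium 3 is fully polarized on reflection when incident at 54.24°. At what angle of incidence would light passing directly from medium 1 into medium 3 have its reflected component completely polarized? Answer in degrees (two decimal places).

θ_B ≈ 58.15°

Each Brewster angle gives a ratio: n₂/n₁ = tan 49.22° = 1.1593, n₃/n₂ = tan 54.24° = 1.3886.
So n₃/n₁ = (n₂/n₁)(n₃/n₂) = 1.1593 × 1.3886 = 1.6098.
θ_B(1→3) = arctan(1.6098) = 58.15°.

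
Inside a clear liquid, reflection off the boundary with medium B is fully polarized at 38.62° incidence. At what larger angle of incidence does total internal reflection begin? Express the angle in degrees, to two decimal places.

n₂/n₁ = tan 38.62° = 0.7989; the critical angle satisfies sin θ_c = n₂/n₁.
θ_c = arcsin(0.7989) = 53.02°.

θ_c ≈ 53.02°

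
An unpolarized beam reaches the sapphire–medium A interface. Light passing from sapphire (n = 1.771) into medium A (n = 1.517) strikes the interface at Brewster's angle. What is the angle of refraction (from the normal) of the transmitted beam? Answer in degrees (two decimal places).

tan θ_B = n₂/n₁ = 1.517/1.771 = 0.8566, so θ_B = 40.58°.
At Brewster's angle the reflected and refracted rays are perpendicular, so θ_t = 90° − θ_B = 90° − 40.58° = 49.42°.

θ_t ≈ 49.42°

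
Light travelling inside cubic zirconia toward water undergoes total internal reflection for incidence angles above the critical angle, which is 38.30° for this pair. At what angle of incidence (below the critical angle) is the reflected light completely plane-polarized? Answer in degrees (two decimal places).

θ_B ≈ 31.79°

At the critical angle sin θ_c = n₂/n₁, giving n₂/n₁ = sin 38.30° = 0.6198.
Then tan θ_B = n₂/n₁ = 0.6198, so θ_B = arctan 0.6198 = 31.79°.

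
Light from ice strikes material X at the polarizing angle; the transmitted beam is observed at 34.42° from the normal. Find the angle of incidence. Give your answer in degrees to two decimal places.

At Brewster's angle the reflected and refracted rays are perpendicular, so θ_B + θ_t = 90°.
So θ_B = 90° − θ_t = 90° − 34.42° = 55.58°.

θ_B ≈ 55.58°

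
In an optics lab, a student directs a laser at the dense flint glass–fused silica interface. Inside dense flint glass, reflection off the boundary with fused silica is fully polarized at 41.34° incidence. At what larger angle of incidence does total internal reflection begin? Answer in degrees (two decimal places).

θ_c ≈ 61.61°

From Brewster, n₂/n₁ = tan θ_B = tan 41.34° = 0.8798.
Then sin θ_c = n₂/n₁ = 0.8798, so θ_c = arcsin 0.8798 = 61.61°.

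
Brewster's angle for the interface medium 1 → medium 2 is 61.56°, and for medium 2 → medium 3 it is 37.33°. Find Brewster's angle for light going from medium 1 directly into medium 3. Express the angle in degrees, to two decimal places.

θ_B ≈ 54.62°

n₂/n₁ = tan 61.56° = 1.8464 and n₃/n₂ = tan 37.33° = 0.7626.
So n₃/n₁ = (n₂/n₁)(n₃/n₂) = 1.8464 × 0.7626 = 1.4081.
θ_B(1→3) = arctan(1.4081) = 54.62°.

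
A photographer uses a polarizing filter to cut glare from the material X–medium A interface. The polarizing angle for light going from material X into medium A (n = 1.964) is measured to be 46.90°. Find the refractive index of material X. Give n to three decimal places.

Brewster's law: tan θ_B = n₂/n₁ (light incident in material X, refracted into medium A).
n₁ = n₂ / tan θ_B = 1.964 / tan 46.90° = 1.838.

n ≈ 1.838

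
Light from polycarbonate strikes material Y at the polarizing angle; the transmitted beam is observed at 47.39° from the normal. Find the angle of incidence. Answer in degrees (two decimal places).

Since the reflected and refracted rays are at right angles at the polarizing angle, θ_B + θ_t = 90°.
θ_B = 90° − 47.39° = 42.61°.

θ_B ≈ 42.61°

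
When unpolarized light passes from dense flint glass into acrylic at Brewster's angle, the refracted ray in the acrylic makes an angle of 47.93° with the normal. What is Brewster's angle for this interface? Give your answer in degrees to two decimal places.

At Brewster's angle the reflected and refracted rays are perpendicular, so θ_B + θ_t = 90°.
So θ_B = 90° − θ_t = 90° − 47.93° = 42.07°.

θ_B ≈ 42.07°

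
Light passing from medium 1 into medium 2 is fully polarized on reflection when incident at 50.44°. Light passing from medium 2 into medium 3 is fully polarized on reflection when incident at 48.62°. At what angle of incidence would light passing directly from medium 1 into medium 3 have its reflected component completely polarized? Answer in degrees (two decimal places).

θ_B ≈ 53.95°

n₂/n₁ = tan 50.44° = 1.2105 and n₃/n₂ = tan 48.62° = 1.1351.
Multiplying, n₃/n₁ = 1.2105 × 1.1351 = 1.3740, and θ_B(1→3) = arctan 1.3740 = 53.95°.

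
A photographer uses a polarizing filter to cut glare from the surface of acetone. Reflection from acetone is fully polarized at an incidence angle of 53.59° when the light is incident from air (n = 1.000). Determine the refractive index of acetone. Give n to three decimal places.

n ≈ 1.356

At Brewster's angle, tan θ_B = n₂/n₁ with n₁ on the incident side (air) and n₂ on the transmitted side (acetone).
n₂ = n₁ tan θ_B = 1.000 × tan 53.59° = 1.356.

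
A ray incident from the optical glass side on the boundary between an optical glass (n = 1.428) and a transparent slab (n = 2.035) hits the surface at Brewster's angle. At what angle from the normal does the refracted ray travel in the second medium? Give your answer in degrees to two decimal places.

θ_t ≈ 35.06°

tan θ_B = n₂/n₁ = 2.035/1.428 = 1.4251, so θ_B = 54.94°.
At Brewster's angle the reflected and refracted rays are perpendicular, so θ_t = 90° − θ_B = 90° − 54.94° = 35.06°.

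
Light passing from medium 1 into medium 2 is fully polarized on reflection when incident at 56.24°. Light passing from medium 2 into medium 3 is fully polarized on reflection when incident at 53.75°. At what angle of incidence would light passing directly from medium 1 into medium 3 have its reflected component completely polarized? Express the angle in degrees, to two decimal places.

θ_B ≈ 63.89°

Each Brewster angle gives a ratio: n₂/n₁ = tan 56.24° = 1.4960, n₃/n₂ = tan 53.75° = 1.3638.
n₃/n₁ = 2.0403. Then tan θ_B(1→3) = n₃/n₁, so θ_B(1→3) = arctan(2.0403) = 63.89°.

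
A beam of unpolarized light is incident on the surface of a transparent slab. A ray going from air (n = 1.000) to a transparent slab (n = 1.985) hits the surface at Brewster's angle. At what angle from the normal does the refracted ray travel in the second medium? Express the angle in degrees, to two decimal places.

tan θ_B = n₂/n₁ = 1.985/1.000 = 1.9850, so θ_B = 63.26°.
The refracted ray is perpendicular to the reflected ray, so θ_t = 90° − θ_B = 26.74°.

θ_t ≈ 26.74°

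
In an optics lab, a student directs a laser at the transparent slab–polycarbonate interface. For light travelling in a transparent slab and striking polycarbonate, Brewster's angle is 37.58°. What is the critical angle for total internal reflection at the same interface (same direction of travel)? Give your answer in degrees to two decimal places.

θ_c ≈ 50.31°

n₂/n₁ = tan 37.58° = 0.7695; the critical angle satisfies sin θ_c = n₂/n₁.
θ_c = arcsin(0.7695) = 50.31°.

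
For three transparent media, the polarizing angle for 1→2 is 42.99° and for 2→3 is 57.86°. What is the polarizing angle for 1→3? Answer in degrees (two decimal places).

n₂/n₁ = tan 42.99° = 0.9322 and n₃/n₂ = tan 57.86° = 1.5917.
n₃/n₁ = 1.4837. Then tan θ_B(1→3) = n₃/n₁, so θ_B(1→3) = arctan(1.4837) = 56.02°.

θ_B ≈ 56.02°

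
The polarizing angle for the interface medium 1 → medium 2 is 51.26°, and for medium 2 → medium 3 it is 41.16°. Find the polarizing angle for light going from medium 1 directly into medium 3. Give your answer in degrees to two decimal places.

n₂/n₁ = tan 51.26° = 1.2464 and n₃/n₂ = tan 41.16° = 0.8742.
So n₃/n₁ = (n₂/n₁)(n₃/n₂) = 1.2464 × 0.8742 = 1.0896.
θ_B(1→3) = arctan(1.0896) = 47.46°.

θ_B ≈ 47.46°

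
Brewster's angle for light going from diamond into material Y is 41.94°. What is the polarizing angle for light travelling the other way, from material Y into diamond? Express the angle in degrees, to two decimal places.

θ_B' ≈ 48.06°

Reversing the direction swaps n₁ and n₂, so tan θ_B' = 1/tan θ_B and θ_B' = 90° − θ_B.
Hence θ_B' = 90° − 41.94° = 48.06°.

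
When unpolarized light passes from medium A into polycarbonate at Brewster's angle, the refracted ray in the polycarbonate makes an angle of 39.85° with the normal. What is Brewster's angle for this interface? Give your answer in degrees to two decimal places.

θ_B ≈ 50.15°

At Brewster's angle the reflected and refracted rays are perpendicular, so θ_B + θ_t = 90°.
θ_B = 90° − 39.85° = 50.15°.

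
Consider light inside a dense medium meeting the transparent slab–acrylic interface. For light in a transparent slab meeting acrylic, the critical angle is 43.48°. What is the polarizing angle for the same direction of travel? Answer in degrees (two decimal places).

θ_B ≈ 34.53°

At the critical angle sin θ_c = n₂/n₁, giving n₂/n₁ = sin 43.48° = 0.6881.
Then tan θ_B = n₂/n₁ = 0.6881, so θ_B = arctan 0.6881 = 34.53°.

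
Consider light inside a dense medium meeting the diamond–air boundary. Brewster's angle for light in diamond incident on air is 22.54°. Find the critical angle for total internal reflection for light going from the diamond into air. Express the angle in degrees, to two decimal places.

From Brewster, n₂/n₁ = tan θ_B = tan 22.54° = 0.4150.
Then sin θ_c = n₂/n₁ = 0.4150, so θ_c = arcsin 0.4150 = 24.52°.

θ_c ≈ 24.52°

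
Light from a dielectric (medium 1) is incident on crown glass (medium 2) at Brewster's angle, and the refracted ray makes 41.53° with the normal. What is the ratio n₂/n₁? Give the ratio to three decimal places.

At Brewster incidence θ_B = 90° − θ_t = 90° − 41.53° = 48.47°.
Then n₂/n₁ = tan θ_B = tan 48.47° = 1.129.

n₂/n₁ ≈ 1.129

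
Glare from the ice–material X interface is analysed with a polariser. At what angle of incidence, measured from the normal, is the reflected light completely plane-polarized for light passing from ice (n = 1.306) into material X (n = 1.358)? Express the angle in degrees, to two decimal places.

θ_B ≈ 46.12°

Brewster's condition: tan θ_B = n₂/n₁ = 1.358/1.306 = 1.0398.
θ_B = arctan(1.0398) = 46.12°.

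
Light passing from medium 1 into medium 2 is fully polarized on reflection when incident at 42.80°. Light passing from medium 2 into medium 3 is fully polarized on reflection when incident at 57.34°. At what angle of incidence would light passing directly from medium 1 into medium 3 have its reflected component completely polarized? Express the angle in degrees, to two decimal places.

Each Brewster angle gives a ratio: n₂/n₁ = tan 42.80° = 0.9260, n₃/n₂ = tan 57.34° = 1.5601.
Multiplying, n₃/n₁ = 0.9260 × 1.5601 = 1.4446, and θ_B(1→3) = arctan 1.4446 = 55.31°.

θ_B ≈ 55.31°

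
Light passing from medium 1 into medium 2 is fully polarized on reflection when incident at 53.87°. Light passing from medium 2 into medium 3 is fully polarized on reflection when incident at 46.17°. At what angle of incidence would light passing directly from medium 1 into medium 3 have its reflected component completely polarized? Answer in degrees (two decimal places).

tan θ_B(1→2) = n₂/n₁ = tan 53.87° = 1.3698.
tan θ_B(2→3) = n₃/n₂ = tan 46.17° = 1.0417.
Multiplying, n₃/n₁ = 1.3698 × 1.0417 = 1.4270, and θ_B(1→3) = arctan 1.4270 = 54.98°.

θ_B ≈ 54.98°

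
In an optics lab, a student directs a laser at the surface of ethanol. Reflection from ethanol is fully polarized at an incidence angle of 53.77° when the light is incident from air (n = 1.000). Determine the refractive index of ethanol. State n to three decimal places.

n ≈ 1.365

At the polarizing angle, tan θ_B = n₂/n₁ with n₁ on the incident side (air) and n₂ on the transmitted side (ethanol).
n₂ = n₁ tan θ_B = 1.000 × tan 53.77° = 1.365.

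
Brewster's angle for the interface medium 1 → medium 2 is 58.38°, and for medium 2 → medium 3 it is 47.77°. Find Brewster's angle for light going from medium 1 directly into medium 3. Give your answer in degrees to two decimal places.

θ_B ≈ 60.80°

Each Brewster angle gives a ratio: n₂/n₁ = tan 58.38° = 1.6242, n₃/n₂ = tan 47.77° = 1.1017.
So n₃/n₁ = (n₂/n₁)(n₃/n₂) = 1.6242 × 1.1017 = 1.7894.
θ_B(1→3) = arctan(1.7894) = 60.80°.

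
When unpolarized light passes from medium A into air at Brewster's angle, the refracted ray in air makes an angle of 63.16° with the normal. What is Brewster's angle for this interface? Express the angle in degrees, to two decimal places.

θ_B ≈ 26.84°

Brewster's condition makes the reflected and refracted beams perpendicular: θ_B + θ_t = 90°.
θ_B = 90° − 63.16° = 26.84°.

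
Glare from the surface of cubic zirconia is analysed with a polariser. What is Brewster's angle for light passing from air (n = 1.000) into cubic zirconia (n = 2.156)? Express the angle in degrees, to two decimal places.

At Brewster's angle the reflected and refracted rays are perpendicular, which with Snell's law gives tan θ_B = n₂/n₁.
Brewster's condition: tan θ_B = n₂/n₁ = 2.156/1.000 = 2.1560. Taking the arctangent, θ_B = 65.12°.

θ_B ≈ 65.12°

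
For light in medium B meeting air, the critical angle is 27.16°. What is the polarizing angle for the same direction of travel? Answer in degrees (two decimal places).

sin θ_c = n₂/n₁, so n₂/n₁ = sin 27.16° = 0.4565.
Brewster: tan θ_B = n₂/n₁ = 0.4565.
θ_B = arctan(0.4565) = 24.54°.

θ_B ≈ 24.54°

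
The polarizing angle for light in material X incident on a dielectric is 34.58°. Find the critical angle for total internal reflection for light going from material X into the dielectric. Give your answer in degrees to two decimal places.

n₂/n₁ = tan 34.58° = 0.6893; the critical angle satisfies sin θ_c = n₂/n₁.
θ_c = arcsin(0.6893) = 43.58°.

θ_c ≈ 43.58°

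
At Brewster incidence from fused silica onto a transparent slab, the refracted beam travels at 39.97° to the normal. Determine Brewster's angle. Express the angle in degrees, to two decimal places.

θ_B ≈ 50.03°

At Brewster's angle the reflected and refracted rays are perpendicular, so θ_B + θ_t = 90°.
θ_B = 90° − 39.97° = 50.03°.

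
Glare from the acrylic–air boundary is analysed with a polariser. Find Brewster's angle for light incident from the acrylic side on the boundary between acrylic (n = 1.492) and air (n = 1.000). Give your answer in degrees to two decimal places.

θ_B ≈ 33.83°

tan θ_B = n₂/n₁ = 1.000/1.492 = 0.6702.
So θ_B = arctan 0.6702 = 33.83°.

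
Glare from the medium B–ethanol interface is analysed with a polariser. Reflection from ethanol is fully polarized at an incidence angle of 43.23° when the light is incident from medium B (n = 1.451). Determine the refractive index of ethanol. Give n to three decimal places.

Full polarization of the reflected beam means tan θ_B = n₂/n₁, where n₁ is the incident medium (medium B).
n₂ = n₁ tan θ_B = 1.451 × tan 43.23° = 1.364.

n ≈ 1.364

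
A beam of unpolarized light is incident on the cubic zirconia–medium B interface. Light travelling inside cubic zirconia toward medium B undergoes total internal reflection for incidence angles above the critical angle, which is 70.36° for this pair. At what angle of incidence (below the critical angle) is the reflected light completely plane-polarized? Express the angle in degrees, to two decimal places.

sin θ_c = n₂/n₁, so n₂/n₁ = sin 70.36° = 0.9418.
Brewster: tan θ_B = n₂/n₁ = 0.9418.
θ_B = arctan(0.9418) = 43.28°.

θ_B ≈ 43.28°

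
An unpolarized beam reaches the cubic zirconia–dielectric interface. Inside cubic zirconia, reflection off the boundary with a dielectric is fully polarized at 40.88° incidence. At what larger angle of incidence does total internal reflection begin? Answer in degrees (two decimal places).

θ_c ≈ 59.95°

From Brewster, n₂/n₁ = tan θ_B = tan 40.88° = 0.8656.
Then sin θ_c = n₂/n₁ = 0.8656, so θ_c = arcsin 0.8656 = 59.95°.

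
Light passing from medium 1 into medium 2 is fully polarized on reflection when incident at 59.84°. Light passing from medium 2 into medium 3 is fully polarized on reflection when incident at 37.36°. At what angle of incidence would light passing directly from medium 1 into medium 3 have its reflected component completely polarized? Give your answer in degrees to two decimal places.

θ_B ≈ 52.72°

tan θ_B(1→2) = n₂/n₁ = tan 59.84° = 1.7209.
tan θ_B(2→3) = n₃/n₂ = tan 37.36° = 0.7635.
Multiplying, n₃/n₁ = 1.7209 × 0.7635 = 1.3139, and θ_B(1→3) = arctan 1.3139 = 52.72°.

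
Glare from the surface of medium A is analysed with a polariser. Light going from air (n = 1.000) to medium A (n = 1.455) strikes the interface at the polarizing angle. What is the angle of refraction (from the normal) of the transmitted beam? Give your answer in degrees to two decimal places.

tan θ_B = n₂/n₁ = 1.455/1.000 = 1.4550, so θ_B = 55.50°.
The refracted ray is perpendicular to the reflected ray, so θ_t = 90° − θ_B = 34.50°.

θ_t ≈ 34.50°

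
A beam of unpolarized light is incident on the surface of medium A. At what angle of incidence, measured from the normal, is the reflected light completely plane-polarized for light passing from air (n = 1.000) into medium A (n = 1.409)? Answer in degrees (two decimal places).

Brewster's condition: tan θ_B = n₂/n₁ = 1.409/1.000 = 1.4090.
θ_B = arctan(1.4090) = 54.64°.

θ_B ≈ 54.64°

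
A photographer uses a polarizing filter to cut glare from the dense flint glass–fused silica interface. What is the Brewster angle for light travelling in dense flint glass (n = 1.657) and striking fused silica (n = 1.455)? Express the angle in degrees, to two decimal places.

θ_B ≈ 41.29°

Brewster's condition: tan θ_B = n₂/n₁ = 1.455/1.657 = 0.8781. Taking the arctangent, θ_B = 41.29°.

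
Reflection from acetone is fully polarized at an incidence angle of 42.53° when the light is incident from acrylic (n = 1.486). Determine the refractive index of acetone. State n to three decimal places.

n ≈ 1.363

At Brewster's angle, tan θ_B = n₂/n₁ with n₁ on the incident side (acrylic) and n₂ on the transmitted side (acetone).
n₂ = n₁ tan θ_B = 1.486 × tan 42.53° = 1.363.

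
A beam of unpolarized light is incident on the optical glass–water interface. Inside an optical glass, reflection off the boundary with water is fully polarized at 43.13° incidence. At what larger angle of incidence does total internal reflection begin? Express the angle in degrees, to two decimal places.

θ_c ≈ 69.52°

From Brewster, n₂/n₁ = tan θ_B = tan 43.13° = 0.9368.
Then sin θ_c = n₂/n₁ = 0.9368, so θ_c = arcsin 0.9368 = 69.52°.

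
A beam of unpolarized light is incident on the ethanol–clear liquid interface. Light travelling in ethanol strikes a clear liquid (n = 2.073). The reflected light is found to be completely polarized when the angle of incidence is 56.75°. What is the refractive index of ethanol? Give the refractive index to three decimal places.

n ≈ 1.359

Brewster's law: tan θ_B = n₂/n₁ (light incident in ethanol, refracted into a clear liquid).
n₁ = n₂ / tan θ_B = 2.073 / tan 56.75° = 1.359.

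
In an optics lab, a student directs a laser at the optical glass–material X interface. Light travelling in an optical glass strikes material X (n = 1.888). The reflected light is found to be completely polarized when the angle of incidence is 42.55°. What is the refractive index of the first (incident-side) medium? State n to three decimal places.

n ≈ 2.057

Brewster's law: tan θ_B = n₂/n₁ (light incident in an optical glass, refracted into material X).
n₁ = n₂ / tan θ_B = 1.888 / tan 42.55° = 2.057.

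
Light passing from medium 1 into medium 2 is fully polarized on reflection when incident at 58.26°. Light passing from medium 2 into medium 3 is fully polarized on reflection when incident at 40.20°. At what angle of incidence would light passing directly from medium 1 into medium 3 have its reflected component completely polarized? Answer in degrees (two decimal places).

θ_B ≈ 53.80°

tan θ_B(1→2) = n₂/n₁ = tan 58.26° = 1.6166.
tan θ_B(2→3) = n₃/n₂ = tan 40.20° = 0.8451.
n₃/n₁ = 1.3661. Then tan θ_B(1→3) = n₃/n₁, so θ_B(1→3) = arctan(1.3661) = 53.80°.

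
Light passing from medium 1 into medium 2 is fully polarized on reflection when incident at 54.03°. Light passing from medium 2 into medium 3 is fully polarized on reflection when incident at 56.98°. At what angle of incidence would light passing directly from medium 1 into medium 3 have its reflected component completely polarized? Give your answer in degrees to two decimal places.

θ_B ≈ 64.75°

n₂/n₁ = tan 54.03° = 1.3779 and n₃/n₂ = tan 56.98° = 1.5387.
So n₃/n₁ = (n₂/n₁)(n₃/n₂) = 1.3779 × 1.5387 = 2.1202.
θ_B(1→3) = arctan(2.1202) = 64.75°.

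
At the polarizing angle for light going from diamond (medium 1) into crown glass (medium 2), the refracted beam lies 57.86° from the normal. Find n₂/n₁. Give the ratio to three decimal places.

θ_B + θ_t = 90°, so θ_B = 90° − 57.86° = 32.14°.
Then n₂/n₁ = tan θ_B = tan 32.14° = 0.628.

n₂/n₁ ≈ 0.628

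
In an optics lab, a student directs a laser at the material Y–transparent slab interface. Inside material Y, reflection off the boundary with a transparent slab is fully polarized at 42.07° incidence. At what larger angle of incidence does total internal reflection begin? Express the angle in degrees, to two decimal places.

From Brewster, n₂/n₁ = tan θ_B = tan 42.07° = 0.9026.
Then sin θ_c = n₂/n₁ = 0.9026, so θ_c = arcsin 0.9026 = 64.50°.

θ_c ≈ 64.50°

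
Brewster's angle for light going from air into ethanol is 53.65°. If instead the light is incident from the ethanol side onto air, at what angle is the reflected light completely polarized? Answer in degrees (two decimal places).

θ_B' ≈ 36.35°

Reversing the direction swaps n₁ and n₂, so tan θ_B' = 1/tan θ_B and θ_B' = 90° − θ_B.
Hence θ_B' = 90° − 53.65° = 36.35°.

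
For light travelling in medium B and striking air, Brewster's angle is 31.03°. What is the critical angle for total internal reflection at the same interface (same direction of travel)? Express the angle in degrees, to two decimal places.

θ_c ≈ 36.98°

n₂/n₁ = tan 31.03° = 0.6016; the critical angle satisfies sin θ_c = n₂/n₁.
θ_c = arcsin(0.6016) = 36.98°.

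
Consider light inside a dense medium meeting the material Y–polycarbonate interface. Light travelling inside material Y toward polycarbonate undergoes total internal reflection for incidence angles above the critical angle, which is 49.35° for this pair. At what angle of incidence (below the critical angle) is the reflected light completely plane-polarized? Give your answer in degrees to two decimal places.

θ_B ≈ 37.19°

sin θ_c = n₂/n₁, so n₂/n₁ = sin 49.35° = 0.7587.
Brewster: tan θ_B = n₂/n₁ = 0.7587.
θ_B = arctan(0.7587) = 37.19°.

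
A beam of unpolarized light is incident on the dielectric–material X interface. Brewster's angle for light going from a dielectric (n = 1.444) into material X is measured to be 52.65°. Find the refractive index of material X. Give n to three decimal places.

Full polarization of the reflected beam means tan θ_B = n₂/n₁, where n₁ is the incident medium (a dielectric).
n₂ = n₁ tan θ_B = 1.444 × tan 52.65° = 1.892.

n ≈ 1.892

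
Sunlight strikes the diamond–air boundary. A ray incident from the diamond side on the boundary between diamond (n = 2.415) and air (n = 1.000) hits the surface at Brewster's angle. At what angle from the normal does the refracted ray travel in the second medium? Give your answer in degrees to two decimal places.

tan θ_B = n₂/n₁ = 1.000/2.415 = 0.4141, so θ_B = 22.49°.
At Brewster's angle the reflected and refracted rays are perpendicular, so θ_t = 90° − θ_B = 90° − 22.49° = 67.51°.

θ_t ≈ 67.51°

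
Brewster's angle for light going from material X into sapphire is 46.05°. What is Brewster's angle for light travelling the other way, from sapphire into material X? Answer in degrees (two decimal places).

tan θ_B' = n₁/n₂ = 1/tan θ_B, so θ_B' = 90° − θ_B.
θ_B' = 90° − 46.05° = 43.95°.

θ_B' ≈ 43.95°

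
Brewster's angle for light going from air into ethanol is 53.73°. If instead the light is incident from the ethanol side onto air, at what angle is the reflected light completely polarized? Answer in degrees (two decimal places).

Reversing the direction swaps n₁ and n₂, so tan θ_B' = 1/tan θ_B and θ_B' = 90° − θ_B.
Hence θ_B' = 90° − 53.73° = 36.27°.

θ_B' ≈ 36.27°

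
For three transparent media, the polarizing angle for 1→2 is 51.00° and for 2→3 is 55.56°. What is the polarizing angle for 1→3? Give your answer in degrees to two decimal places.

θ_B ≈ 60.96°

n₂/n₁ = tan 51.00° = 1.2349 and n₃/n₂ = tan 55.56° = 1.4583.
So n₃/n₁ = (n₂/n₁)(n₃/n₂) = 1.2349 × 1.4583 = 1.8008.
θ_B(1→3) = arctan(1.8008) = 60.96°.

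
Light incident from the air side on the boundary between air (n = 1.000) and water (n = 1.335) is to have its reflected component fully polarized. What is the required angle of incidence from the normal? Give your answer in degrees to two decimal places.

θ_B ≈ 53.16°

Here n₂/n₁ = 1.335/1.000 = 1.3350, and Brewster's law gives tan θ_B = n₂/n₁.
θ_B = arctan(1.3350) = 53.16°.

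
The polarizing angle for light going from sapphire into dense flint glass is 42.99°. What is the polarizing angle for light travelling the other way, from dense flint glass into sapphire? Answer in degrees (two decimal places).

θ_B' ≈ 47.01°

Reversing the direction swaps n₁ and n₂, so tan θ_B' = 1/tan θ_B and θ_B' = 90° − θ_B.
Hence θ_B' = 90° − 42.99° = 47.01°.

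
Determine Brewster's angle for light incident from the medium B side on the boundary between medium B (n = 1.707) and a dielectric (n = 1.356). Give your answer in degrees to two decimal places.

θ_B ≈ 38.46°

The reflected p-component vanishes when tan θ_B = n₂/n₁.
tan θ_B = n₂/n₁ = 1.356/1.707 = 0.7944.
θ_B = arctan(0.7944) = 38.46°.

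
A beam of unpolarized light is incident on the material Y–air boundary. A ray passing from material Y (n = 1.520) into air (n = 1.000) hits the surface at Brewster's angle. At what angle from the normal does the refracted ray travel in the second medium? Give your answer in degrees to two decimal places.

θ_t ≈ 56.66°

First find Brewster's angle: tan θ_B = 1.000/1.520 = 0.6579, giving θ_B = 33.34°.
Since θ_B + θ_t = 90° at Brewster incidence, θ_t = 90° − 33.34° = 56.66°.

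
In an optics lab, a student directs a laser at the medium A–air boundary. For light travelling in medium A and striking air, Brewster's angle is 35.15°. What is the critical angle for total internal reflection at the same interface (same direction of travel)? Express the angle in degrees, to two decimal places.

tan θ_B = n₂/n₁ = tan 35.15° = 0.7041.
Total internal reflection: sin θ_c = n₂/n₁ = 0.7041.
θ_c = arcsin(0.7041) = 44.76°.

θ_c ≈ 44.76°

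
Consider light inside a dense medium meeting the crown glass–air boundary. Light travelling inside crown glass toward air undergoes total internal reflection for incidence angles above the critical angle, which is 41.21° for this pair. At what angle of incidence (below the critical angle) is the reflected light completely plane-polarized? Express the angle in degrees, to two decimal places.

θ_B ≈ 33.38°

n₂/n₁ = sin θ_c = sin 41.21° = 0.6588.
tan θ_B equals the same ratio, so θ_B = arctan(0.6588) = 33.38°.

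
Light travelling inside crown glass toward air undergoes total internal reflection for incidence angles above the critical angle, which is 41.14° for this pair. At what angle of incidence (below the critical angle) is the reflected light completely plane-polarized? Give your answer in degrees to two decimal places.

sin θ_c = n₂/n₁, so n₂/n₁ = sin 41.14° = 0.6579.
Brewster: tan θ_B = n₂/n₁ = 0.6579.
θ_B = arctan(0.6579) = 33.34°.

θ_B ≈ 33.34°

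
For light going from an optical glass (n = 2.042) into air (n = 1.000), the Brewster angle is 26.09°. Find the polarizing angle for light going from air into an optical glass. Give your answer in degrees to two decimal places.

θ_B' ≈ 63.91°

tan θ_B' = n₁/n₂ = 1/tan θ_B, so θ_B' = 90° − θ_B.
θ_B' = 90° − 26.09° = 63.91°.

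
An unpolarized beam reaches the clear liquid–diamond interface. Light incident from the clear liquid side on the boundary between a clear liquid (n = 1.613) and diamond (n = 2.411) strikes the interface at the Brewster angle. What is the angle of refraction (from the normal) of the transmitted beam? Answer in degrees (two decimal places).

θ_t ≈ 33.78°

θ_B = arctan(n₂/n₁) = arctan(2.411/1.613) = 56.22°.
Since θ_B + θ_t = 90° at Brewster incidence, θ_t = 90° − 56.22° = 33.78°.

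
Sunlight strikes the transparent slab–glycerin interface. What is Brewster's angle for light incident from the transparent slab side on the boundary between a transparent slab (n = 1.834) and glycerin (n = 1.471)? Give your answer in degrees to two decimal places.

Here n₂/n₁ = 1.471/1.834 = 0.8021, and Brewster's law gives tan θ_B = n₂/n₁.
θ_B = arctan(0.8021) = 38.73°.

θ_B ≈ 38.73°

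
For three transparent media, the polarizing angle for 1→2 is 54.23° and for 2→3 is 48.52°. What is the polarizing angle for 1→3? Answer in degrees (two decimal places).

Each Brewster angle gives a ratio: n₂/n₁ = tan 54.23° = 1.3881, n₃/n₂ = tan 48.52° = 1.1311.
So n₃/n₁ = (n₂/n₁)(n₃/n₂) = 1.3881 × 1.1311 = 1.5700.
θ_B(1→3) = arctan(1.5700) = 57.51°.

θ_B ≈ 57.51°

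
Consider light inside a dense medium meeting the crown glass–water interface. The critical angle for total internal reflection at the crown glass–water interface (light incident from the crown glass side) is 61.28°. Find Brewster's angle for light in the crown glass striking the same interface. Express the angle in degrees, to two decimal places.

At the critical angle sin θ_c = n₂/n₁, giving n₂/n₁ = sin 61.28° = 0.8770.
Then tan θ_B = n₂/n₁ = 0.8770, so θ_B = arctan 0.8770 = 41.25°.

θ_B ≈ 41.25°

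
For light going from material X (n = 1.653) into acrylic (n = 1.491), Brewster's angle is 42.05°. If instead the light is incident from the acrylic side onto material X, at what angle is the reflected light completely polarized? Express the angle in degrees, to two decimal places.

θ_B' ≈ 47.95°

tan θ_B' = n₁/n₂ = 1/tan θ_B, so θ_B' = 90° − θ_B.
θ_B' = 90° − 42.05° = 47.95°.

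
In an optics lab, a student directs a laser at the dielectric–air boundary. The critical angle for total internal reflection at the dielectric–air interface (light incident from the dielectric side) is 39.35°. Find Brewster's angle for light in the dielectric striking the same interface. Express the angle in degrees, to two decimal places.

At the critical angle sin θ_c = n₂/n₁, giving n₂/n₁ = sin 39.35° = 0.6341.
Then tan θ_B = n₂/n₁ = 0.6341, so θ_B = arctan 0.6341 = 32.38°.

θ_B ≈ 32.38°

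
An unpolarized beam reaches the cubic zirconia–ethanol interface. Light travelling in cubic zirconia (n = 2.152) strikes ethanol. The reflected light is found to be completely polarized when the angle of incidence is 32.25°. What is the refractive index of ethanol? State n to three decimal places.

n ≈ 1.358

Full polarization of the reflected beam means tan θ_B = n₂/n₁, where n₁ is the incident medium (cubic zirconia).
n₂ = n₁ tan θ_B = 2.152 × tan 32.25° = 1.358.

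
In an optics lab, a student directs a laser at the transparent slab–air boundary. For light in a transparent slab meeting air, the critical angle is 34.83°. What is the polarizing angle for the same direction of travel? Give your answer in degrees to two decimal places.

θ_B ≈ 29.73°

sin θ_c = n₂/n₁, so n₂/n₁ = sin 34.83° = 0.5711.
Brewster: tan θ_B = n₂/n₁ = 0.5711.
θ_B = arctan(0.5711) = 29.73°.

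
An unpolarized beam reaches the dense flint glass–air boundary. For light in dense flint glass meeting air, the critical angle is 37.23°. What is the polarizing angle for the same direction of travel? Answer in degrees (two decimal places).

θ_B ≈ 31.17°

sin θ_c = n₂/n₁, so n₂/n₁ = sin 37.23° = 0.6050.
Brewster: tan θ_B = n₂/n₁ = 0.6050.
θ_B = arctan(0.6050) = 31.17°.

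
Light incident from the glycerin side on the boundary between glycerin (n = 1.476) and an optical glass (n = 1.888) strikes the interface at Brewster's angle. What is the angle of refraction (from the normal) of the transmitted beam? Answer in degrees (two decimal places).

θ_t ≈ 38.02°

tan θ_B = n₂/n₁ = 1.888/1.476 = 1.2791, so θ_B = 51.98°.
At Brewster's angle the reflected and refracted rays are perpendicular, so θ_t = 90° − θ_B = 90° − 51.98° = 38.02°.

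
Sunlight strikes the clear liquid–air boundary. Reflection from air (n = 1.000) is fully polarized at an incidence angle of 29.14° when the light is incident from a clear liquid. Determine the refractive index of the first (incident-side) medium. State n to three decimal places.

Brewster's law: tan θ_B = n₂/n₁ (light incident in a clear liquid, refracted into air).
n₁ = n₂ / tan θ_B = 1.000 / tan 29.14° = 1.794.

n ≈ 1.794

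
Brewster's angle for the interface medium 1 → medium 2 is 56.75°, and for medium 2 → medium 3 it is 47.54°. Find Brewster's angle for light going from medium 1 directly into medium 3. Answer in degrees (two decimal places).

tan θ_B(1→2) = n₂/n₁ = tan 56.75° = 1.5253.
tan θ_B(2→3) = n₃/n₂ = tan 47.54° = 1.0928.
So n₃/n₁ = (n₂/n₁)(n₃/n₂) = 1.5253 × 1.0928 = 1.6669.
θ_B(1→3) = arctan(1.6669) = 59.04°.

θ_B ≈ 59.04°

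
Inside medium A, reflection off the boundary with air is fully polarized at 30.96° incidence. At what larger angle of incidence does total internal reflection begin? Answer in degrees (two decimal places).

From Brewster, n₂/n₁ = tan θ_B = tan 30.96° = 0.5999.
Then sin θ_c = n₂/n₁ = 0.5999, so θ_c = arcsin 0.5999 = 36.86°.

θ_c ≈ 36.86°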